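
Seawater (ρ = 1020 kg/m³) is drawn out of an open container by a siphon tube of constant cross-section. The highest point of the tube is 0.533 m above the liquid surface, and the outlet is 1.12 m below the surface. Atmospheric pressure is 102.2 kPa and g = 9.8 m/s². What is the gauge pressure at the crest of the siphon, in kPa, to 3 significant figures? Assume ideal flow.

P_gauge ≈ -16.5 kPa

The outlet speed comes from Torricelli: v = √(2g·1.12) = 4.69 m/s.
With constant cross-section the crest speed equals v; applying Bernoulli from the surface up to the crest, P_top = P_atm − ½ρv² − ρg·h_top.
P_top = 102200 − ½·1020·4.69² − 1020·9.8·0.533 = 85700 Pa. So P_gauge = P_top − P_atm = -16500 Pa.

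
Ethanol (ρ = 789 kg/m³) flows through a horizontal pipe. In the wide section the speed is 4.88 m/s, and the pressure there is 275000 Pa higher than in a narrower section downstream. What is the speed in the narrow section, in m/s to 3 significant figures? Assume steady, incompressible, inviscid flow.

v₂ ≈ 26.8 m/s

With h₁ = h₂, rearranging Bernoulli gives v₂ = √(v₁² + 2ΔP/ρ).
v₂ = √(4.88² + 2·275000/789) = √(23.8 + 697) = 26.8 m/s.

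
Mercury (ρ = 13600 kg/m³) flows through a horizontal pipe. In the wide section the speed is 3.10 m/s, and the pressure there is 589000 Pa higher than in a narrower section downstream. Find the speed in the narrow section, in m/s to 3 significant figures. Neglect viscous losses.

9.81 m/s

Horizontal Bernoulli: P₁ + ½ρv₁² = P₂ + ½ρv₂², so v₂² = v₁² + 2(P₁ − P₂)/ρ.
v₂ = √(3.10² + 2·589000/13600) = √(9.61 + 86.6) = 9.81 m/s.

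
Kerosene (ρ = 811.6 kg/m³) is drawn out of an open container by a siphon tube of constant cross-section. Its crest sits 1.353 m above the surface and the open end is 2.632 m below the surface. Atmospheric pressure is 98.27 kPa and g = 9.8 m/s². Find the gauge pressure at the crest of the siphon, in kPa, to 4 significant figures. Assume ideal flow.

P_gauge ≈ -31.70 kPa

The outlet speed comes from Torricelli: v = √(2g·2.632) = 7.182 m/s.
The bore is uniform, so the speed at the crest is the same v. Bernoulli surface→crest: P_atm = P_top + ½ρv² + ρg·h_top.
P_top = 98270 − ½·811.6·7.182² − 811.6·9.8·1.353 = 66570 Pa. So P_gauge = P_top − P_atm = -31700 Pa.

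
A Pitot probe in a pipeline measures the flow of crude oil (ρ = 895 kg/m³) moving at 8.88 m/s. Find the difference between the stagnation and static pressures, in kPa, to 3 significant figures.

ΔP ≈ 35.3 kPa

Bernoulli between the free stream and the stagnation point: ½ρv² = P_stag − P_static.
ΔP = ½·895·8.88² = 35300 Pa.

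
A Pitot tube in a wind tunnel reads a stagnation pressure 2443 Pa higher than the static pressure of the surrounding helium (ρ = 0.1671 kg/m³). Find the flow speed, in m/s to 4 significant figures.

At the stagnation point the flow is brought to rest, so Bernoulli gives P_stag − P_static = ½ρv².
v = √(2ΔP/ρ) = √(2·2443/0.1671) = 171.0 m/s.

171.0 m/s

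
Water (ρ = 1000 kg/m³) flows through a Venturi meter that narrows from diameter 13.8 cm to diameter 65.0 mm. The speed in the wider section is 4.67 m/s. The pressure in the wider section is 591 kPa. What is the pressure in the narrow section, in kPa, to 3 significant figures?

380 kPa

By continuity, v₂ = v₁·A₁/A₂ = 4.67·(150/33.2) = 21.0 m/s.
Bernoulli (h₁ = h₂): P₁ − P₂ = ½ρ(v₂² − v₁²).
P₂ = P₁ − ½ρ(v₂² − v₁²) = 591000 − ½·1000·(21.0² − 4.67²) = 591000 − 211000 = 380000 Pa.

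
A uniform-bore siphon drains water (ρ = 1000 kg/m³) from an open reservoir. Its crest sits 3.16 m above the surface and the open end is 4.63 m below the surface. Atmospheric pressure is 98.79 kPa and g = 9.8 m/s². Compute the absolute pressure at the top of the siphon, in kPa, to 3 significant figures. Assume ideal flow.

P_top ≈ 22.4 kPa

From the surface to the outlet (both open to atmosphere, surface at rest): v = √(2g·h_out) = √(2·9.8·4.63) = 9.53 m/s.
Continuity keeps v the same throughout the tube; from surface to crest, P_atm + 0 = P_top + ½ρv² + ρg·h_top.
P_top = 98790 − ½·1000·9.53² − 1000·9.8·3.16 = 22400 Pa.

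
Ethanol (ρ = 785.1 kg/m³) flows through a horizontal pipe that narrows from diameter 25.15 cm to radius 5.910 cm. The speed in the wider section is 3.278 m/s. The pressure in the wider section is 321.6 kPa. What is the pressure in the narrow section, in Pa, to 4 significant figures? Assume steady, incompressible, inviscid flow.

By continuity, v₂ = v₁·A₁/A₂ = 3.278·(496.8/109.7) = 14.84 m/s.
The pipe is horizontal, so Bernoulli reduces to P₁ + ½ρv₁² = P₂ + ½ρv₂².
P₂ = P₁ − ½ρ(v₂² − v₁²) = 321600 − ½·785.1·(14.84² − 3.278²) = 321600 − 82240 = 239400 Pa.

P₂ ≈ 239400 Pa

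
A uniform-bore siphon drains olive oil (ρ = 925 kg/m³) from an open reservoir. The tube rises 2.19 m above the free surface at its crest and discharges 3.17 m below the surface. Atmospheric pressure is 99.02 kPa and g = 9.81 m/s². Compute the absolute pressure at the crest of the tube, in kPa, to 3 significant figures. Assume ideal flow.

The outlet speed comes from Torricelli: v = √(2g·3.17) = 7.89 m/s.
With constant cross-section the crest speed equals v; applying Bernoulli from the surface up to the crest, P_top = P_atm − ½ρv² − ρg·h_top.
P_top = 99020 − ½·925·7.89² − 925·9.81·2.19 = 50400 Pa.

P_top = 50.4 kPa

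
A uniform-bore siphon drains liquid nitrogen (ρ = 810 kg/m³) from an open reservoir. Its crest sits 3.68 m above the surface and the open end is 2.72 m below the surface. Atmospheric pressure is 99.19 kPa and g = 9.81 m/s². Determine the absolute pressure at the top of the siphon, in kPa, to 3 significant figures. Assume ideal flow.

From the surface to the outlet (both open to atmosphere, surface at rest): v = √(2g·h_out) = √(2·9.81·2.72) = 7.31 m/s.
With constant cross-section the crest speed equals v; applying Bernoulli from the surface up to the crest, P_top = P_atm − ½ρv² − ρg·h_top.
P_top = 99190 − ½·810·7.31² − 810·9.81·3.68 = 48300 Pa.

P_top = 48.3 kPa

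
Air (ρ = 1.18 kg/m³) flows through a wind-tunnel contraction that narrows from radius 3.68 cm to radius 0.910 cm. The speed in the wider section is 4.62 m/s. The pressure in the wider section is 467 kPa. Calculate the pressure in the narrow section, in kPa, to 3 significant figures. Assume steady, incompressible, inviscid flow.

Continuity gives A₁v₁ = A₂v₂, so v₂ = (42.5 cm²)/(2.60 cm²) × 4.62 m/s = 75.6 m/s.
Bernoulli (h₁ = h₂): P₁ − P₂ = ½ρ(v₂² − v₁²).
P₂ = P₁ − ½ρ(v₂² − v₁²) = 467000 − ½·1.18·(75.6² − 4.62²) = 467000 − 3360 = 464000 Pa.

P₂ = 464 kPa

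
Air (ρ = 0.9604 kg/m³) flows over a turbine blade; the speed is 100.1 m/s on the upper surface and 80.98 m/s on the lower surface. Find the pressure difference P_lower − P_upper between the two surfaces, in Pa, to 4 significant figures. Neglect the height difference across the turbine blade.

With negligible Δh, P + ½ρv² is constant, so P_low − P_up = ½ρ(v_up² − v_low²).
ΔP = ½·0.9604·(100.1² − 80.98²) = 1663 Pa.

ΔP ≈ 1663 Pa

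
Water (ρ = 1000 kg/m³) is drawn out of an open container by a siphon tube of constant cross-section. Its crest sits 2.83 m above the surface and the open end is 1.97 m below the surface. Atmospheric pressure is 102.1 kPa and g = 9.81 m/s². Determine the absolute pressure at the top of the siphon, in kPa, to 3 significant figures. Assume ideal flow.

Bernoulli surface→outlet gives ½v² = g·h_out, so v = √(2·9.81·1.97) = 6.22 m/s.
Continuity keeps v the same throughout the tube; from surface to crest, P_atm + 0 = P_top + ½ρv² + ρg·h_top.
P_top = 102100 − ½·1000·6.22² − 1000·9.81·2.83 = 55000 Pa.

P_top ≈ 55.0 kPa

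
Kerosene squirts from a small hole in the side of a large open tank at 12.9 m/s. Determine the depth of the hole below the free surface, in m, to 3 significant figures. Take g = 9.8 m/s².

h ≈ 8.49 m

Torricelli: v = √(2gh), so h = v²/(2g).
h = 12.9²/(2·9.8) = 166/19.60 = 8.49 m.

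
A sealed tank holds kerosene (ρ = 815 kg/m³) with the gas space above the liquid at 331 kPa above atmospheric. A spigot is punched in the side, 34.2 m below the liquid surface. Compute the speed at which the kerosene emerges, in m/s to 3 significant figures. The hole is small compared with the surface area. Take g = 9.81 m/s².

Take point 1 at the surface (v₁ ≈ 0) and point 2 at the hole (at atmospheric pressure). Bernoulli: P₁ + ρg h = P_atm + ½ρv₂².
With P₁ − P_atm = 331000 Pa, v₂ = √(2gh + 2ΔP/ρ) = √(2·9.81·34.2 + 2·331000/815) = 38.5 m/s.

v ≈ 38.5 m/s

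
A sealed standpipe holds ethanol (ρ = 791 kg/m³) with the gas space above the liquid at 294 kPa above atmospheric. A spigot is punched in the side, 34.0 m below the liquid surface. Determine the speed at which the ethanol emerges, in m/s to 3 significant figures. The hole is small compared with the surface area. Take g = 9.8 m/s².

v ≈ 37.5 m/s

Take point 1 at the surface (v₁ ≈ 0) and point 2 at the hole (at atmospheric pressure). Bernoulli: P₁ + ρg h = P_atm + ½ρv₂².
With P₁ − P_atm = 294000 Pa, v₂ = √(2gh + 2ΔP/ρ) = √(2·9.8·34.0 + 2·294000/791) = 37.5 m/s.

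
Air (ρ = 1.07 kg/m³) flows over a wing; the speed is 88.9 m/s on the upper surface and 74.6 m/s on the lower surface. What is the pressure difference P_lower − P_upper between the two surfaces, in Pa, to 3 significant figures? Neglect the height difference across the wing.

Bernoulli (same height): P_lower − P_upper = ½ρ(v_upper² − v_lower²).
ΔP = ½·1.07·(88.9² − 74.6²) = 1250 Pa.

ΔP ≈ 1250 Pa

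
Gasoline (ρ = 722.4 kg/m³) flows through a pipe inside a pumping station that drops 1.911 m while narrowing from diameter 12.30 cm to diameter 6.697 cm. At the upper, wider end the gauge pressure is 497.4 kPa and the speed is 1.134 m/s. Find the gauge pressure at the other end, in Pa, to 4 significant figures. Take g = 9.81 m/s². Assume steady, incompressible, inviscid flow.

P₂ = 506100 Pa

The volume flow rate is constant, so v₂ = (A₁/A₂)v₁ = (118.8/35.22)·1.134 = 3.825 m/s.
Applying Bernoulli between the two ends and solving for P₂: P₂ = P₁ + ½ρ(v₁² − v₂²) − ρgΔh.
P₂ = 497400 + ½·722.4·(1.134² − 3.825²) − 722.4·9.81·(−1.911) = 497400 + (-4821) − (-13540) = 506100 Pa.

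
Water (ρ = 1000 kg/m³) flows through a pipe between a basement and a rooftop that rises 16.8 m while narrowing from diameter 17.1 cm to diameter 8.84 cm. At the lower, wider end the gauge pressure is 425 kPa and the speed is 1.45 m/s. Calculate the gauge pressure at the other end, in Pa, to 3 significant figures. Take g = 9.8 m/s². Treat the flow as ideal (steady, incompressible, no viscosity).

247000 Pa

By continuity, v₂ = v₁·A₁/A₂ = 1.45·(230/61.4) = 5.43 m/s.
Applying Bernoulli between the two ends and solving for P₂: P₂ = P₁ + ½ρ(v₁² − v₂²) − ρgΔh.
P₂ = 425000 + ½·1000·(1.45² − 5.43²) − 1000·9.8·(+16.8) = 425000 + (-13700) − (165000) = 247000 Pa.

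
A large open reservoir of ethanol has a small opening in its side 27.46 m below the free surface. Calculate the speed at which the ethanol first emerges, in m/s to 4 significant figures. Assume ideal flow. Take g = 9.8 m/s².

Torricelli's result v = √(2gh) gives v = √(2·9.8·27.46) = 23.20 m/s.

v ≈ 23.20 m/s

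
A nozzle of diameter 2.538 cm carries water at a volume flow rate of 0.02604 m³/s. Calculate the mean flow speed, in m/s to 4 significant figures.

Q = 0.02604 m³/s = 0.02604 m³/s.
v = Q/A = 0.02604 / 0.0005059 = 51.47 m/s.

v ≈ 51.47 m/s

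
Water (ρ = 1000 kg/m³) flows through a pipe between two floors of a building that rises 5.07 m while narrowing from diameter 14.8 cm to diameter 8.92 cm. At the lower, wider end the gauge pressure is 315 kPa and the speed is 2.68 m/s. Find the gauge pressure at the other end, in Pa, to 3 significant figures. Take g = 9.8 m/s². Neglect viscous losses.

The volume flow rate is constant, so v₂ = (A₁/A₂)v₁ = (172/62.5)·2.68 = 7.38 m/s.
Applying Bernoulli between the two ends and solving for P₂: P₂ = P₁ + ½ρ(v₁² − v₂²) − ρgΔh.
P₂ = 315000 + ½·1000·(2.68² − 7.38²) − 1000·9.8·(+5.07) = 315000 + (-23600) − (49700) = 242000 Pa.

P₂ = 242000 Pa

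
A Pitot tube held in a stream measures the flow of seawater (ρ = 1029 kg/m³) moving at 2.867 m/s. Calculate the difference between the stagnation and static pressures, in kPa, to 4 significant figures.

Bernoulli between the free stream and the stagnation point: ½ρv² = P_stag − P_static.
ΔP = ½·1029·2.867² = 4229 Pa.

ΔP ≈ 4.229 kPa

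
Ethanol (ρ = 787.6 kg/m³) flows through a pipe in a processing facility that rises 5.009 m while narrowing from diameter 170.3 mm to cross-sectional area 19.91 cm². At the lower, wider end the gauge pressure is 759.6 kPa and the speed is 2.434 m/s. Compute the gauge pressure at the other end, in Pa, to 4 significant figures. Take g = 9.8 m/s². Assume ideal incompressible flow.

P₂ = 417900 Pa

Continuity gives A₁v₁ = A₂v₂, so v₂ = (227.8 cm²)/(19.91 cm²) × 2.434 m/s = 27.85 m/s.
Energy conservation along the streamline gives P₂ = P₁ − ½ρ(v₂² − v₁²) − ρg(h₂ − h₁).
P₂ = 759600 + ½·787.6·(2.434² − 27.85²) − 787.6·9.8·(+5.009) = 759600 + (-303000) − (38660) = 417900 Pa.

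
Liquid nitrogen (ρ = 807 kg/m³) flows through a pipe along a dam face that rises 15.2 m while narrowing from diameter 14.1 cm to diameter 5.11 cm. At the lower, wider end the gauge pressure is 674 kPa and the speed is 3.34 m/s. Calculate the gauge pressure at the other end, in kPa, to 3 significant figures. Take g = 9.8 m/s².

The volume flow rate is constant, so v₂ = (A₁/A₂)v₁ = (156/20.5)·3.34 = 25.4 m/s.
Bernoulli: P₁ + ½ρv₁² + ρg h₁ = P₂ + ½ρv₂² + ρg h₂, so P₂ = P₁ + ½ρ(v₁² − v₂²) − ρg(h₂ − h₁).
P₂ = 674000 + ½·807·(3.34² − 25.4²) − 807·9.8·(+15.2) = 674000 + (-256000) − (120000) = 297000 Pa.

P₂ ≈ 297 kPa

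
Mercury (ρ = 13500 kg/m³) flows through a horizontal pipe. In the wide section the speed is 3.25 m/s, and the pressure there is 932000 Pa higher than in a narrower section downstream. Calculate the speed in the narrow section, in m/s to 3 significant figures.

v₂ ≈ 12.2 m/s

With h₁ = h₂, rearranging Bernoulli gives v₂ = √(v₁² + 2ΔP/ρ).
v₂ = √(3.25² + 2·932000/13500) = √(10.6 + 138) = 12.2 m/s.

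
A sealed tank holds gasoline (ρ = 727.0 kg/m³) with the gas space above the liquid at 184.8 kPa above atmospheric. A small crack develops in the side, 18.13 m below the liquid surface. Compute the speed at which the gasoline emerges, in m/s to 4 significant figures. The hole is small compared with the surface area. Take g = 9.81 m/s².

v ≈ 29.40 m/s

Take point 1 at the surface (v₁ ≈ 0) and point 2 at the hole (at atmospheric pressure). Bernoulli: P₁ + ρg h = P_atm + ½ρv₂².
With P₁ − P_atm = 184800 Pa, v₂ = √(2gh + 2ΔP/ρ) = √(2·9.81·18.13 + 2·184800/727.0) = 29.40 m/s.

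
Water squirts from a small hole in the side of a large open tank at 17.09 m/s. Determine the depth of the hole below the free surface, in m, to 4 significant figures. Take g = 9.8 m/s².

Inverting v = √(2gh) gives h = v² / 2g.
h = 17.09²/(2·9.8) = 292.1/19.60 = 14.90 m.

h ≈ 14.90 m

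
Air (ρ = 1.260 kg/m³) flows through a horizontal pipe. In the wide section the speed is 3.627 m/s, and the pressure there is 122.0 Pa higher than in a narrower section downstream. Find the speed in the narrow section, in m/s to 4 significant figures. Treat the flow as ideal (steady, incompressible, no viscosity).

v₂ ≈ 14.38 m/s

With h₁ = h₂, rearranging Bernoulli gives v₂ = √(v₁² + 2ΔP/ρ).
v₂ = √(3.627² + 2·122.0/1.260) = √(13.16 + 193.7) = 14.38 m/s.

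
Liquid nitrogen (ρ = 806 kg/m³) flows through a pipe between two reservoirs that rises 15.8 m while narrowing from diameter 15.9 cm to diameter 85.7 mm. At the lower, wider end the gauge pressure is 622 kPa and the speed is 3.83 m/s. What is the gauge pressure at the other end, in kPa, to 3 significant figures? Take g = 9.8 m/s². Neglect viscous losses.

The volume flow rate is constant, so v₂ = (A₁/A₂)v₁ = (199/57.7)·3.83 = 13.2 m/s.
Bernoulli: P₁ + ½ρv₁² + ρg h₁ = P₂ + ½ρv₂² + ρg h₂, so P₂ = P₁ + ½ρ(v₁² − v₂²) − ρg(h₂ − h₁).
P₂ = 622000 + ½·806·(3.83² − 13.2²) − 806·9.8·(+15.8) = 622000 + (-64100) − (125000) = 433000 Pa.

P₂ ≈ 433 kPa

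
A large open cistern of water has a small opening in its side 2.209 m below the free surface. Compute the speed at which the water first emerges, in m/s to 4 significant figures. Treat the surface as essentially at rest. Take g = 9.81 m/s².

v ≈ 6.583 m/s

Torricelli's result v = √(2gh) gives v = √(2·9.81·2.209) = 6.583 m/s.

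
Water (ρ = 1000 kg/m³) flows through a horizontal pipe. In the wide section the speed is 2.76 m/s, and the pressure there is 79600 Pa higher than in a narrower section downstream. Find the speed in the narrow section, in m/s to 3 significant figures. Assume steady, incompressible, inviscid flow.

v₂ ≈ 12.9 m/s

Horizontal Bernoulli: P₁ + ½ρv₁² = P₂ + ½ρv₂², so v₂² = v₁² + 2(P₁ − P₂)/ρ.
v₂ = √(2.76² + 2·79600/1000) = √(7.62 + 159) = 12.9 m/s.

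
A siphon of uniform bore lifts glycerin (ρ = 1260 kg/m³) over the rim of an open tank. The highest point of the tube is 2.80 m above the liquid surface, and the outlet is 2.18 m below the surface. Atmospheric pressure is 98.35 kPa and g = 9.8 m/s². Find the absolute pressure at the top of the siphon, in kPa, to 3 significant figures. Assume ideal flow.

From the surface to the outlet (both open to atmosphere, surface at rest): v = √(2g·h_out) = √(2·9.8·2.18) = 6.54 m/s.
Continuity keeps v the same throughout the tube; from surface to crest, P_atm + 0 = P_top + ½ρv² + ρg·h_top.
P_top = 98350 − ½·1260·6.54² − 1260·9.8·2.80 = 36900 Pa.

P_top ≈ 36.9 kPa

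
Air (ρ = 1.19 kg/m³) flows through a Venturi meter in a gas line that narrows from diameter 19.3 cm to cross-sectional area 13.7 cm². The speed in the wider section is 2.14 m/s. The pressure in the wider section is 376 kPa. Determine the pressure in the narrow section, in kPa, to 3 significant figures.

375 kPa

By continuity, v₂ = v₁·A₁/A₂ = 2.14·(293/13.7) = 45.7 m/s.
Along the horizontal streamline, P + ½ρv² is constant.
P₂ = P₁ − ½ρ(v₂² − v₁²) = 376000 − ½·1.19·(45.7² − 2.14²) = 376000 − 1240 = 375000 Pa.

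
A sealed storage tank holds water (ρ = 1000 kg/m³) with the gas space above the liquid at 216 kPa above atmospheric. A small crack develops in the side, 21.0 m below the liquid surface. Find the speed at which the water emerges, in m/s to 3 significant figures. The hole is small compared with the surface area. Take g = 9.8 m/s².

v ≈ 29.0 m/s

Take point 1 at the surface (v₁ ≈ 0) and point 2 at the hole (at atmospheric pressure). Bernoulli: P₁ + ρg h = P_atm + ½ρv₂².
With P₁ − P_atm = 216000 Pa, v₂ = √(2gh + 2ΔP/ρ) = √(2·9.8·21.0 + 2·216000/1000) = 29.0 m/s.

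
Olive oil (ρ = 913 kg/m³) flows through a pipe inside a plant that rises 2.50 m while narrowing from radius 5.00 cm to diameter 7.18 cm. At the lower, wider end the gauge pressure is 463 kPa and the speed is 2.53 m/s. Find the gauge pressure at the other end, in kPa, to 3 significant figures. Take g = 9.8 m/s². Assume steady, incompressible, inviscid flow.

P₂ ≈ 433 kPa

By continuity, v₂ = v₁·A₁/A₂ = 2.53·(78.5/40.5) = 4.91 m/s.
Applying Bernoulli between the two ends and solving for P₂: P₂ = P₁ + ½ρ(v₁² − v₂²) − ρgΔh.
P₂ = 463000 + ½·913·(2.53² − 4.91²) − 913·9.8·(+2.50) = 463000 + (-8070) − (22400) = 433000 Pa.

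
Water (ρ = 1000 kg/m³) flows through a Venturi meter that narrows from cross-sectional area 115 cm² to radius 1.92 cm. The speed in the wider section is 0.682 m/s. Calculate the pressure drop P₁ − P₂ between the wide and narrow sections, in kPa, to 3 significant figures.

Continuity gives A₁v₁ = A₂v₂, so v₂ = (115 cm²)/(11.6 cm²) × 0.682 m/s = 6.77 m/s.
Along the horizontal streamline, P + ½ρv² is constant.
P₁ − P₂ = ½·1000·(6.77² − 0.682²) = ½·1000·45.4 = 22700 Pa.

ΔP = 22.7 kPa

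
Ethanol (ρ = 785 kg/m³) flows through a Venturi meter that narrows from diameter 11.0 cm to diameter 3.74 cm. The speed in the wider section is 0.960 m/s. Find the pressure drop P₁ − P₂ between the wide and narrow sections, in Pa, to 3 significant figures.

Mass conservation (A₁v₁ = A₂v₂) gives v₂ = 0.960 × 95.0/11.0 = 8.30 m/s.
Along the horizontal streamline, P + ½ρv² is constant.
P₁ − P₂ = ½·785·(8.30² − 0.960²) = ½·785·68.0 = 26700 Pa.

ΔP ≈ 26700 Pa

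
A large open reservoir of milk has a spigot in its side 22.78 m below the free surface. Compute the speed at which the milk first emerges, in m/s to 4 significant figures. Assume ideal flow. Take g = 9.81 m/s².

v ≈ 21.14 m/s

With the surface at rest and both surface and jet at atmospheric pressure, Bernoulli gives ρg h = ½ρv², so v = √(2gh) = √(2·9.81·22.78) = 21.14 m/s.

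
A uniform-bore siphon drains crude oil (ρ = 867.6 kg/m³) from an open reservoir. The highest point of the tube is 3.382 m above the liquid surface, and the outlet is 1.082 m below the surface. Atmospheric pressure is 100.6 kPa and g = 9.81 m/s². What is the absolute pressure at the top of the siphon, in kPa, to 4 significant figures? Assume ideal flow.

Bernoulli surface→outlet gives ½v² = g·h_out, so v = √(2·9.81·1.082) = 4.607 m/s.
Continuity keeps v the same throughout the tube; from surface to crest, P_atm + 0 = P_top + ½ρv² + ρg·h_top.
P_top = 100600 − ½·867.6·4.607² − 867.6·9.81·3.382 = 62610 Pa.

P_top ≈ 62.61 kPa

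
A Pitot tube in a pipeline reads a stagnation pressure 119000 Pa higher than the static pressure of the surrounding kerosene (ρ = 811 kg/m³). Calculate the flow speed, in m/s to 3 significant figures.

v = 17.1 m/s

Bernoulli between the free stream and the stagnation point: ½ρv² = P_stag − P_static.
v = √(2ΔP/ρ) = √(2·119000/811) = 17.1 m/s.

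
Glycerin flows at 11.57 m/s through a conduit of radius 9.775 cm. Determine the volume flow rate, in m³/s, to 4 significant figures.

Q = A·v = 0.03002 m² × 11.57 m/s = 0.3473 m³/s.

Q ≈ 0.3473 m³/s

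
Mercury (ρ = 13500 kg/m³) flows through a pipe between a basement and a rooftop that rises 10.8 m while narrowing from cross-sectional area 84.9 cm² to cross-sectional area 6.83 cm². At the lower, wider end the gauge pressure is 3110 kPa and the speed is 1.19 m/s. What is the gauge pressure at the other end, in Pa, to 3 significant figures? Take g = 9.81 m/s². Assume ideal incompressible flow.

212000 Pa

The volume flow rate is constant, so v₂ = (A₁/A₂)v₁ = (84.9/6.83)·1.19 = 14.8 m/s.
Applying Bernoulli between the two ends and solving for P₂: P₂ = P₁ + ½ρ(v₁² − v₂²) − ρgΔh.
P₂ = 3110000 + ½·13500·(1.19² − 14.8²) − 13500·9.81·(+10.8) = 3110000 + (-1470000) − (1430000) = 212000 Pa.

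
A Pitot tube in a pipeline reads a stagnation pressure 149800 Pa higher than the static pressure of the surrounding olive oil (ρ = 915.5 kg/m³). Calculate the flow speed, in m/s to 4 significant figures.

v ≈ 18.09 m/s

At the stagnation point the flow is brought to rest, so Bernoulli gives P_stag − P_static = ½ρv².
v = √(2ΔP/ρ) = √(2·149800/915.5) = 18.09 m/s.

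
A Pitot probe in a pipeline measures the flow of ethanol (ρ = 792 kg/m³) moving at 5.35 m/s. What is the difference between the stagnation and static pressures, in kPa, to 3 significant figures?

ΔP = 11.3 kPa

The dynamic pressure equals the rise in static pressure at the stagnation point: ΔP = ½ρv².
ΔP = ½·792·5.35² = 11300 Pa.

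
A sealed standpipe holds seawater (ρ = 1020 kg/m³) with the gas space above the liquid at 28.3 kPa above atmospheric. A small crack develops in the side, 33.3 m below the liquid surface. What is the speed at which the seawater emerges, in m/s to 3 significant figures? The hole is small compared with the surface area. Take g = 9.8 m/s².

26.6 m/s

Take point 1 at the surface (v₁ ≈ 0) and point 2 at the hole (at atmospheric pressure). Bernoulli: P₁ + ρg h = P_atm + ½ρv₂².
With P₁ − P_atm = 28300 Pa, v₂ = √(2gh + 2ΔP/ρ) = √(2·9.8·33.3 + 2·28300/1020) = 26.6 m/s.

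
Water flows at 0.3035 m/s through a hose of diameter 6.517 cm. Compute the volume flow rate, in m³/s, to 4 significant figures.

Q ≈ 0.001012 m³/s

Q = A·v = 0.003336 m² × 0.3035 m/s = 0.001012 m³/s.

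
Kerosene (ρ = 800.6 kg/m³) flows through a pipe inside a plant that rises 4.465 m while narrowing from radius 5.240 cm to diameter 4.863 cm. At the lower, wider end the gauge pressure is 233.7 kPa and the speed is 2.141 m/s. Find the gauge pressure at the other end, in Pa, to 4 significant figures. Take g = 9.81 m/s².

P₂ ≈ 160900 Pa

Mass conservation (A₁v₁ = A₂v₂) gives v₂ = 2.141 × 86.26/18.57 = 9.943 m/s.
Energy conservation along the streamline gives P₂ = P₁ − ½ρ(v₂² − v₁²) − ρg(h₂ − h₁).
P₂ = 233700 + ½·800.6·(2.141² − 9.943²) − 800.6·9.81·(+4.465) = 233700 + (-37740) − (35070) = 160900 Pa.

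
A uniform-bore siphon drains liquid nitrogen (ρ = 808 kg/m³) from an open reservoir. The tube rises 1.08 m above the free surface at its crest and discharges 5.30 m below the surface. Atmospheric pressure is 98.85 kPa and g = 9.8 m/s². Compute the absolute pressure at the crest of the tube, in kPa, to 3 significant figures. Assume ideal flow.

Bernoulli surface→outlet gives ½v² = g·h_out, so v = √(2·9.8·5.30) = 10.2 m/s.
The bore is uniform, so the speed at the crest is the same v. Bernoulli surface→crest: P_atm = P_top + ½ρv² + ρg·h_top.
P_top = 98850 − ½·808·10.2² − 808·9.8·1.08 = 48300 Pa.

P_top ≈ 48.3 kPa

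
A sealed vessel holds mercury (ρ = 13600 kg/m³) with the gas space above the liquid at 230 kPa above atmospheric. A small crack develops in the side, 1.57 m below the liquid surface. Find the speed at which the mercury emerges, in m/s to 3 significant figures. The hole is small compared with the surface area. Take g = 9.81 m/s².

v ≈ 8.04 m/s

Take point 1 at the surface (v₁ ≈ 0) and point 2 at the hole (at atmospheric pressure). Bernoulli: P₁ + ρg h = P_atm + ½ρv₂².
With P₁ − P_atm = 230000 Pa, v₂ = √(2gh + 2ΔP/ρ) = √(2·9.81·1.57 + 2·230000/13600) = 8.04 m/s.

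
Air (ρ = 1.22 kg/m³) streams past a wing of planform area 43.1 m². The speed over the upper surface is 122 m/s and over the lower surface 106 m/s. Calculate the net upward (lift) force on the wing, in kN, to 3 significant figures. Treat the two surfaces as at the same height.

With equal heights on the two surfaces, Bernoulli gives P_lower − P_upper = ½ρ(v_upper² − v_lower²).
ΔP = ½·1.22·(122² − 106²) = 2230 Pa.
Lift = ΔP · A = 2230 × 43.1 = 95900 N.

95.9 kN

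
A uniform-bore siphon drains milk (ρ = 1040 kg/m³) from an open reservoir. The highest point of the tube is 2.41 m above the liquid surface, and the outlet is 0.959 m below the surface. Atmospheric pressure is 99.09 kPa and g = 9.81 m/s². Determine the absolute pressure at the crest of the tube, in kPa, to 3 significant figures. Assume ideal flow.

Bernoulli surface→outlet gives ½v² = g·h_out, so v = √(2·9.81·0.959) = 4.34 m/s.
The bore is uniform, so the speed at the crest is the same v. Bernoulli surface→crest: P_atm = P_top + ½ρv² + ρg·h_top.
P_top = 99090 − ½·1040·4.34² − 1040·9.81·2.41 = 64700 Pa.

P_top = 64.7 kPa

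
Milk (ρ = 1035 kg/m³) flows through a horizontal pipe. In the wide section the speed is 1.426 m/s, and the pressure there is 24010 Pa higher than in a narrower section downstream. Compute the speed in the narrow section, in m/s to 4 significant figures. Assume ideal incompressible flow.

Horizontal Bernoulli: P₁ + ½ρv₁² = P₂ + ½ρv₂², so v₂² = v₁² + 2(P₁ − P₂)/ρ.
v₂ = √(1.426² + 2·24010/1035) = √(2.033 + 46.40) = 6.959 m/s.

6.959 m/s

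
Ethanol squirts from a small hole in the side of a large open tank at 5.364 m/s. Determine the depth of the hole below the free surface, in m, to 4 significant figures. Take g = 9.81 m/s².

For a small hole in a large open tank, ½v² = gh, giving h = v²/(2g).
h = 5.364²/(2·9.81) = 28.77/19.62 = 1.466 m.

h ≈ 1.466 m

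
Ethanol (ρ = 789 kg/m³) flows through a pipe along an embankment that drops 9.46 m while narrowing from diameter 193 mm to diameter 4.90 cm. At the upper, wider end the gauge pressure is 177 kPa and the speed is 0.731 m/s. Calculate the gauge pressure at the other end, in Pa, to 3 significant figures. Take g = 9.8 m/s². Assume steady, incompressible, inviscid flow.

The volume flow rate is constant, so v₂ = (A₁/A₂)v₁ = (293/18.9)·0.731 = 11.3 m/s.
Bernoulli: P₁ + ½ρv₁² + ρg h₁ = P₂ + ½ρv₂² + ρg h₂, so P₂ = P₁ + ½ρ(v₁² − v₂²) − ρg(h₂ − h₁).
P₂ = 177000 + ½·789·(0.731² − 11.3²) − 789·9.8·(−9.46) = 177000 + (-50500) − (-73100) = 200000 Pa.

P₂ ≈ 200000 Pa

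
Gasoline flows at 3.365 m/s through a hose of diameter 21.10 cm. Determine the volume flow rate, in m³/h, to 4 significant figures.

Q = A·v = 0.03497 m² × 3.365 m/s = 0.1177 m³/s.
Converting: 0.1177 m³/s × 3600 = 423.6 m³/h.

Q = 423.6 m³/h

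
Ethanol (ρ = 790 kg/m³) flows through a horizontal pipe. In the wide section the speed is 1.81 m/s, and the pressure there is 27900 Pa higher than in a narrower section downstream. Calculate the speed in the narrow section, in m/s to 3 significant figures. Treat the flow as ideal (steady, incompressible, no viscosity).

With h₁ = h₂, rearranging Bernoulli gives v₂ = √(v₁² + 2ΔP/ρ).
v₂ = √(1.81² + 2·27900/790) = √(3.28 + 70.6) = 8.60 m/s.

v₂ = 8.60 m/s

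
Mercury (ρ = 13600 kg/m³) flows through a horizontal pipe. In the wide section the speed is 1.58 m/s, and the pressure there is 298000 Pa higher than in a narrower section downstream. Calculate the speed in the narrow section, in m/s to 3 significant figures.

Along the level pipe P + ½ρv² is conserved, hence v₂² = v₁² + 2(P₁ − P₂)/ρ.
v₂ = √(1.58² + 2·298000/13600) = √(2.50 + 43.8) = 6.81 m/s.

v₂ ≈ 6.81 m/s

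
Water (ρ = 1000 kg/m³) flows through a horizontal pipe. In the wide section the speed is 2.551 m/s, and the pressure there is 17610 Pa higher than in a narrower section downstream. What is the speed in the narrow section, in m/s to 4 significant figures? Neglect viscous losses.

v₂ = 6.460 m/s

Along the level pipe P + ½ρv² is conserved, hence v₂² = v₁² + 2(P₁ − P₂)/ρ.
v₂ = √(2.551² + 2·17610/1000) = √(6.508 + 35.22) = 6.460 m/s.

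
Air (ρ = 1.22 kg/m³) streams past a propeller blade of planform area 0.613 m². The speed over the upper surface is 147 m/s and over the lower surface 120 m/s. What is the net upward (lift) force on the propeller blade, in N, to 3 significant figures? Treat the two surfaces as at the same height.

From P + ½ρv² = const at equal height, P_low − P_up = ½ρ(v_up² − v_low²).
ΔP = ½·1.22·(147² − 120²) = 4400 Pa.
Lift = ΔP · A = 4400 × 0.613 = 2700 N.

F = 2700 N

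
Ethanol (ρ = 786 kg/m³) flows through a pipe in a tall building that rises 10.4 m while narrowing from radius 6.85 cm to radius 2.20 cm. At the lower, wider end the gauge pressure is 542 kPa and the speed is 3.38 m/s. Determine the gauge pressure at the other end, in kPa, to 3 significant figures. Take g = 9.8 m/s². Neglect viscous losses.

By continuity, v₂ = v₁·A₁/A₂ = 3.38·(147/15.2) = 32.8 m/s.
Energy conservation along the streamline gives P₂ = P₁ − ½ρ(v₂² − v₁²) − ρg(h₂ − h₁).
P₂ = 542000 + ½·786·(3.38² − 32.8²) − 786·9.8·(+10.4) = 542000 + (-417000) − (80100) = 44400 Pa.

44.4 kPa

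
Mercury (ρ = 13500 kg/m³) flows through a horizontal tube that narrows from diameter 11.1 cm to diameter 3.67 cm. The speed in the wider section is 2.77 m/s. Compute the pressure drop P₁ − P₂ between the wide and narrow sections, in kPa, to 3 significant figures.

ΔP ≈ 4280 kPa

Continuity gives A₁v₁ = A₂v₂, so v₂ = (96.8 cm²)/(10.6 cm²) × 2.77 m/s = 25.3 m/s.
Bernoulli (h₁ = h₂): P₁ − P₂ = ½ρ(v₂² − v₁²).
P₁ − P₂ = ½·13500·(25.3² − 2.77²) = ½·13500·634 = 4280000 Pa.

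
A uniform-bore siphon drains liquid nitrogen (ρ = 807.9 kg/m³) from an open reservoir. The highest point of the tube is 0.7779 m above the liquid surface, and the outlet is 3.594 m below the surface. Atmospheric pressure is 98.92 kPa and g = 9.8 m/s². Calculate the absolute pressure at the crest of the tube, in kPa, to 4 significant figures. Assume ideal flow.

P_top ≈ 64.31 kPa

From the surface to the outlet (both open to atmosphere, surface at rest): v = √(2g·h_out) = √(2·9.8·3.594) = 8.393 m/s.
The bore is uniform, so the speed at the crest is the same v. Bernoulli surface→crest: P_atm = P_top + ½ρv² + ρg·h_top.
P_top = 98920 − ½·807.9·8.393² − 807.9·9.8·0.7779 = 64310 Pa.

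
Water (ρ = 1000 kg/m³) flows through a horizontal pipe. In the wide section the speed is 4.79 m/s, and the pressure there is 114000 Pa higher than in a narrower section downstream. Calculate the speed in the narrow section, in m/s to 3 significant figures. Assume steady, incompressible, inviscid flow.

Horizontal Bernoulli: P₁ + ½ρv₁² = P₂ + ½ρv₂², so v₂² = v₁² + 2(P₁ − P₂)/ρ.
v₂ = √(4.79² + 2·114000/1000) = √(22.9 + 228) = 15.8 m/s.

v₂ ≈ 15.8 m/s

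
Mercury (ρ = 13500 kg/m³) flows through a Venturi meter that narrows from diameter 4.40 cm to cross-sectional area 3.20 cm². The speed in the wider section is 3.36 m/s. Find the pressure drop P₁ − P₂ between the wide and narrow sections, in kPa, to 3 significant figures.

Mass conservation (A₁v₁ = A₂v₂) gives v₂ = 3.36 × 15.2/3.20 = 16.0 m/s.
With no height change, Bernoulli's equation is P₁ + ½ρv₁² = P₂ + ½ρv₂².
P₁ − P₂ = ½·13500·(16.0² − 3.36²) = ½·13500·244 = 1640000 Pa.

1640 kPa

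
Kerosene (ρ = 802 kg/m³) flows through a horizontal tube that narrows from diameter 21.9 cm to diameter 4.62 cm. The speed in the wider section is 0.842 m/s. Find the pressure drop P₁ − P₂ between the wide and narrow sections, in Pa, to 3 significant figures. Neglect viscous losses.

ΔP ≈ 143000 Pa

Continuity gives A₁v₁ = A₂v₂, so v₂ = (377 cm²)/(16.8 cm²) × 0.842 m/s = 18.9 m/s.
Bernoulli (h₁ = h₂): P₁ − P₂ = ½ρ(v₂² − v₁²).
P₁ − P₂ = ½·802·(18.9² − 0.842²) = ½·802·357 = 143000 Pa.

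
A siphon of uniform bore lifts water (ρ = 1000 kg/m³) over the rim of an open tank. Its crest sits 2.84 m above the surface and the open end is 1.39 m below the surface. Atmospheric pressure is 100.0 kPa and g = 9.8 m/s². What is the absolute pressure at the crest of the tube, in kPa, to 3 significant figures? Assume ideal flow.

The outlet speed comes from Torricelli: v = √(2g·1.39) = 5.22 m/s.
The bore is uniform, so the speed at the crest is the same v. Bernoulli surface→crest: P_atm = P_top + ½ρv² + ρg·h_top.
P_top = 100000 − ½·1000·5.22² − 1000·9.8·2.84 = 58500 Pa.

P_top ≈ 58.5 kPa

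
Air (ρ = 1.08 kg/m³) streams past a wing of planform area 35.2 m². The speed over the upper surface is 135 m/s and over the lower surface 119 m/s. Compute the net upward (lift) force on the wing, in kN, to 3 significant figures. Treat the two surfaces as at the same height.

77.2 kN

The faster flow above has the lower pressure; Bernoulli (same height) gives ΔP = ½ρ(v_up² − v_low²).
ΔP = ½·1.08·(135² − 119²) = 2190 Pa.
Lift = ΔP · A = 2190 × 35.2 = 77200 N.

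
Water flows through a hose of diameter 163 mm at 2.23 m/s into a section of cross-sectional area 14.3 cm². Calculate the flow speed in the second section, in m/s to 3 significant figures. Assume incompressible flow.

v₂ = 32.5 m/s

Continuity gives A₁v₁ = A₂v₂, so v₂ = (209 cm²)/(14.3 cm²) × 2.23 m/s = 32.5 m/s.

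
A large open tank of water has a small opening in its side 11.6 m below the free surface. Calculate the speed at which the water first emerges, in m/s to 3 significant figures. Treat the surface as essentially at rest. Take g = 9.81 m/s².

v = 15.1 m/s

Bernoulli from surface to hole (P equal, v_surface ≈ 0): v = √(2gh) = √(2×9.81×11.6) = 15.1 m/s.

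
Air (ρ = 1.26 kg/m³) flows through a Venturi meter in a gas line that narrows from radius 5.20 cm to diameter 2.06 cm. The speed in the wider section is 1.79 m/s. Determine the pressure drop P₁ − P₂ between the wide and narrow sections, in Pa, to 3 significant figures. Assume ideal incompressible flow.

ΔP ≈ 1310 Pa

The volume flow rate is constant, so v₂ = (A₁/A₂)v₁ = (84.9/3.33)·1.79 = 45.6 m/s.
Along the horizontal streamline, P + ½ρv² is constant.
P₁ − P₂ = ½·1.26·(45.6² − 1.79²) = ½·1.26·2080 = 1310 Pa.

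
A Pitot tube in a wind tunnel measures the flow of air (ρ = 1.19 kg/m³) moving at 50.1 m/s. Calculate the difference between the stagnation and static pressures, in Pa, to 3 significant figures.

1490 Pa

At the stagnation point the flow is brought to rest, so Bernoulli gives P_stag − P_static = ½ρv².
ΔP = ½·1.19·50.1² = 1490 Pa.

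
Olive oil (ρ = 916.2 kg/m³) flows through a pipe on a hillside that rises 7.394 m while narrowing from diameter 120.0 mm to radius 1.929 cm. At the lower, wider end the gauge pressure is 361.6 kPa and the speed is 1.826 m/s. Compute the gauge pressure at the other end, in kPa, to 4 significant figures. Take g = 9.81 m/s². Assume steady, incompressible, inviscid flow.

P₂ = 153.7 kPa

Continuity gives A₁v₁ = A₂v₂, so v₂ = (113.1 cm²)/(11.69 cm²) × 1.826 m/s = 17.67 m/s.
Bernoulli: P₁ + ½ρv₁² + ρg h₁ = P₂ + ½ρv₂² + ρg h₂, so P₂ = P₁ + ½ρ(v₁² − v₂²) − ρg(h₂ − h₁).
P₂ = 361600 + ½·916.2·(1.826² − 17.67²) − 916.2·9.81·(+7.394) = 361600 + (-141400) − (66460) = 153700 Pa.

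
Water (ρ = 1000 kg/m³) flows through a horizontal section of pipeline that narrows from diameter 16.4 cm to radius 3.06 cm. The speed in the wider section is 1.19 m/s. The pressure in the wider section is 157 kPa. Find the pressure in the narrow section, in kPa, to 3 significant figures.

Continuity gives A₁v₁ = A₂v₂, so v₂ = (211 cm²)/(29.4 cm²) × 1.19 m/s = 8.55 m/s.
Along the horizontal streamline, P + ½ρv² is constant.
P₂ = P₁ − ½ρ(v₂² − v₁²) = 157000 − ½·1000·(8.55² − 1.19²) = 157000 − 35800 = 121000 Pa.

P₂ ≈ 121 kPa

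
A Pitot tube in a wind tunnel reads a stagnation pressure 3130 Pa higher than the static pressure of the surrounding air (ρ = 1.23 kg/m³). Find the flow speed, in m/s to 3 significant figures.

v ≈ 71.3 m/s

Bernoulli between the free stream and the stagnation point: ½ρv² = P_stag − P_static.
v = √(2ΔP/ρ) = √(2·3130/1.23) = 71.3 m/s.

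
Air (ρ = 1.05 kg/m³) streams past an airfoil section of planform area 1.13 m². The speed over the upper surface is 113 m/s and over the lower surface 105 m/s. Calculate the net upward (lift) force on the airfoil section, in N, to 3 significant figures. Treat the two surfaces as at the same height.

With equal heights on the two surfaces, Bernoulli gives P_lower − P_upper = ½ρ(v_upper² − v_lower²).
ΔP = ½·1.05·(113² − 105²) = 916 Pa.
Lift = ΔP · A = 916 × 1.13 = 1030 N.

1030 N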